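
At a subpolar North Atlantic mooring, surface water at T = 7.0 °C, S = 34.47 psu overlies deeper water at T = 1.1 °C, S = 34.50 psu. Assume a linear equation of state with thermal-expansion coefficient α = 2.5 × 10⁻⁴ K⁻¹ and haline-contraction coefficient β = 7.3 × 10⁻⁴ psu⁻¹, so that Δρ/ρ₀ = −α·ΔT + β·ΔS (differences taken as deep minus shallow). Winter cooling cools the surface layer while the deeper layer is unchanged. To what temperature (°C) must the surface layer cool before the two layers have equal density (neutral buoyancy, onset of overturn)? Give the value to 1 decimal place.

1.0 °C

Neutral buoyancy requires Δρ = 0, i.e. −α(T_deep − T_surf′) + β(S_deep − S_surf) = 0.
T_surf′ = T_deep − (β/α)·ΔS = 1.1 − (7.3 × 10⁻⁴/2.5 × 10⁻⁴)·(+0.03) = 1.012 °C.
Cooling required: 7.0 − (1.012) = 5.988 °C.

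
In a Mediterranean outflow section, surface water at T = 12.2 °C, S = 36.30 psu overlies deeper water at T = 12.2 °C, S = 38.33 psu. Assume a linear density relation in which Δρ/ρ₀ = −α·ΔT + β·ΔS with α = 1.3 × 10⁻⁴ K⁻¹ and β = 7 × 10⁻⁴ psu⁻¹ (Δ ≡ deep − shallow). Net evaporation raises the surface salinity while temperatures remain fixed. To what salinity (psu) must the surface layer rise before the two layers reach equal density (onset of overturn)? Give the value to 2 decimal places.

Neutral buoyancy requires −α(T_deep − T_surf) + β(S_deep − S_surf′) = 0.
S_surf′ = S_deep − (α/β)·ΔT = 38.33 − (1.3 × 10⁻⁴/7 × 10⁻⁴)·(+0.0) = 38.3300 psu.
Increase required: 38.3300 − 36.30 = 2.0300 psu.

38.33 psu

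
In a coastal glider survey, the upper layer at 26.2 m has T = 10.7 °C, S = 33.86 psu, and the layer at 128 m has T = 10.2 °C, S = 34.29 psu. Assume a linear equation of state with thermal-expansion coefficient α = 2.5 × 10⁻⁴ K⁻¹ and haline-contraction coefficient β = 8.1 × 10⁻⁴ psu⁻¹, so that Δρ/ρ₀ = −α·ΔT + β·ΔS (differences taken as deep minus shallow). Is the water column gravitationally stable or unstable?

ΔT = 10.2 − 10.7 = -0.5 K and ΔS = 34.29 − 33.86 = +0.43 psu (deep − shallow).
−αΔT = 1.25 × 10⁻⁴; βΔS = 3.483 × 10⁻⁴; sum Δρ/ρ₀ = 4.733 × 10⁻⁴.
Δρ/ρ₀ > 0, so Δρ > 0: deeper water is denser → statically stable.

stable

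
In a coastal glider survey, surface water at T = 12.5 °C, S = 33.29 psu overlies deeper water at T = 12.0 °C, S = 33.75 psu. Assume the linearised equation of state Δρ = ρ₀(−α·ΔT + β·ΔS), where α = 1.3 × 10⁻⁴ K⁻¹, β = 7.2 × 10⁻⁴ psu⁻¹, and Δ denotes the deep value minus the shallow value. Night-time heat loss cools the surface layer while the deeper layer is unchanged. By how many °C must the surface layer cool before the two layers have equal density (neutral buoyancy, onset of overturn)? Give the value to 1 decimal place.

3.0 °C

Neutral buoyancy requires Δρ = 0, i.e. −α(T_deep − T_surf′) + β(S_deep − S_surf) = 0.
T_surf′ = T_deep − (β/α)·ΔS = 12.0 − (7.2 × 10⁻⁴/1.3 × 10⁻⁴)·(+0.46) = 9.452 °C.
Cooling required: 12.5 − (9.452) = 3.048 °C.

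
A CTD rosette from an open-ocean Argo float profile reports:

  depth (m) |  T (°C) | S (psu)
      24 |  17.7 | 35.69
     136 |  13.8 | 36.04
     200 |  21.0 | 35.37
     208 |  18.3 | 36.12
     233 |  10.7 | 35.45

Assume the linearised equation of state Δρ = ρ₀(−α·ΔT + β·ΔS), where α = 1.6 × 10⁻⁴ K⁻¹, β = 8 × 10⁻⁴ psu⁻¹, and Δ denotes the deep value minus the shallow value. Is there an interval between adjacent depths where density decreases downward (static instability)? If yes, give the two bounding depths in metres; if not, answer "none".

Evaluate Δρ/ρ₀ = −αΔT + βΔS across each adjacent pair:
  24–136 m: −αΔT+βΔS = −(1.6 × 10⁻⁴)(-3.9)+(8 × 10⁻⁴)(+0.35) = 9.0 × 10⁻⁴ → stable
  136–200 m: −αΔT+βΔS = −(1.6 × 10⁻⁴)(+7.2)+(8 × 10⁻⁴)(-0.67) = -1.7 × 10⁻³ → UNSTABLE
  200–208 m: −αΔT+βΔS = −(1.6 × 10⁻⁴)(-2.7)+(8 × 10⁻⁴)(+0.75) = 1.0 × 10⁻³ → stable
  208–233 m: −αΔT+βΔS = −(1.6 × 10⁻⁴)(-7.6)+(8 × 10⁻⁴)(-0.67) = 6.8 × 10⁻⁴ → stable
The 136–200 m interval has Δρ < 0: lighter water underlies denser water.

136–200 m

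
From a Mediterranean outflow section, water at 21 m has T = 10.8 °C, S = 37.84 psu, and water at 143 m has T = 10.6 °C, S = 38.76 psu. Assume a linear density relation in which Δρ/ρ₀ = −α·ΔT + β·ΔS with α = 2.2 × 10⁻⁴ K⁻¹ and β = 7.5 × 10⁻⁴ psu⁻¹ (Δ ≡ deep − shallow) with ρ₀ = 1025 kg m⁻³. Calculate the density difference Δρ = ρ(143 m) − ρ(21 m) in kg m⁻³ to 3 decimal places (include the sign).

+0.752 kg m⁻³

ΔT = -0.2 K, ΔS = +0.92 psu (deep − shallow).
Δρ/ρ₀ = −(2.2 × 10⁻⁴)(-0.2) + (7.5 × 10⁻⁴)(+0.92) = 7.34 × 10⁻⁴.
Δρ = 1025 × (7.34 × 10⁻⁴) = +0.752 kg m⁻³.
Positive Δρ: denser below, stable.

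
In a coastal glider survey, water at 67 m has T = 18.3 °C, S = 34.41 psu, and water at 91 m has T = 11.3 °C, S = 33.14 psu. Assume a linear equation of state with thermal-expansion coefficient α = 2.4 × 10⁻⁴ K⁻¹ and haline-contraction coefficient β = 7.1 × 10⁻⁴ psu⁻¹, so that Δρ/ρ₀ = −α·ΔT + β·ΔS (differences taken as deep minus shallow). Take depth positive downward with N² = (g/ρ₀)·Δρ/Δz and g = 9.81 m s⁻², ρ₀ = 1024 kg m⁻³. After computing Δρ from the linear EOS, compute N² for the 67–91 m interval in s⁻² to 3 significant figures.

3.18 × 10⁻⁴ s⁻²

ΔT = -7.0 K, ΔS = -1.27 psu (deep − shallow).
Δρ/ρ₀ = −αΔT + βΔS = 1.68 × 10⁻³ − 9.017 × 10⁻⁴ = 7.783 × 10⁻⁴, so Δρ ≈ 0.7970 kg m⁻³.
N² = (g/ρ₀)·Δρ/Δz = g·(Δρ/ρ₀)/Δz = 9.81 × 7.783 × 10⁻⁴ / 24 = 3.1813 × 10⁻⁴ s⁻² ≈ 3.18 × 10⁻⁴ s⁻².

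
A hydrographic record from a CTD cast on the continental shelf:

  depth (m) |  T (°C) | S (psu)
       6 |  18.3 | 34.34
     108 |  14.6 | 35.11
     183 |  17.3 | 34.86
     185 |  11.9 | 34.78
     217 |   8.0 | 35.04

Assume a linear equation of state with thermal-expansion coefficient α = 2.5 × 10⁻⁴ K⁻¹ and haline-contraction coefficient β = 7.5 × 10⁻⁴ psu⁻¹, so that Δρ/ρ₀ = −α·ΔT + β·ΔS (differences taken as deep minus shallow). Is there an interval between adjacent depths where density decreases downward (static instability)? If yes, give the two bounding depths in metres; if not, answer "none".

108–183 m

Evaluate Δρ/ρ₀ = −αΔT + βΔS across each adjacent pair:
  6–108 m: −αΔT+βΔS = −(2.5 × 10⁻⁴)(-3.7)+(7.5 × 10⁻⁴)(+0.77) = 1.5 × 10⁻³ → stable
  108–183 m: −αΔT+βΔS = −(2.5 × 10⁻⁴)(+2.7)+(7.5 × 10⁻⁴)(-0.25) = -8.6 × 10⁻⁴ → UNSTABLE
  183–185 m: −αΔT+βΔS = −(2.5 × 10⁻⁴)(-5.4)+(7.5 × 10⁻⁴)(-0.08) = 1.3 × 10⁻³ → stable
  185–217 m: −αΔT+βΔS = −(2.5 × 10⁻⁴)(-3.9)+(7.5 × 10⁻⁴)(+0.26) = 1.2 × 10⁻³ → stable
The 108–183 m interval has Δρ < 0: lighter water underlies denser water.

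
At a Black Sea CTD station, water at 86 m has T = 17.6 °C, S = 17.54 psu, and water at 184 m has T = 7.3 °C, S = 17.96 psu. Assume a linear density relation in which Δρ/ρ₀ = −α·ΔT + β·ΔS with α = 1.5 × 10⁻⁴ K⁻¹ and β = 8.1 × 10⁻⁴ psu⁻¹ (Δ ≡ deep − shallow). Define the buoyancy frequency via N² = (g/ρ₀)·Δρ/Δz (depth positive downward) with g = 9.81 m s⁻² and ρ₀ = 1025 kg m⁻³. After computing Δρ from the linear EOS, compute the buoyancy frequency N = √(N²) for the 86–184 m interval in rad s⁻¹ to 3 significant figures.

0.0137 rad s⁻¹

ΔT = -10.3 K, ΔS = +0.42 psu (deep − shallow).
Δρ/ρ₀ = −αΔT + βΔS = 1.545 × 10⁻³ + 3.402 × 10⁻⁴ = 1.8852 × 10⁻³, so Δρ ≈ 1.932 kg m⁻³.
N² = (g/ρ₀)·Δρ/Δz = g·(Δρ/ρ₀)/Δz = 9.81 × 1.8852 × 10⁻³ / 98 = 1.8871 × 10⁻⁴ s⁻².
N = √(1.8871 × 10⁻⁴) = 0.013737 rad s⁻¹ ≈ 0.0137 rad s⁻¹.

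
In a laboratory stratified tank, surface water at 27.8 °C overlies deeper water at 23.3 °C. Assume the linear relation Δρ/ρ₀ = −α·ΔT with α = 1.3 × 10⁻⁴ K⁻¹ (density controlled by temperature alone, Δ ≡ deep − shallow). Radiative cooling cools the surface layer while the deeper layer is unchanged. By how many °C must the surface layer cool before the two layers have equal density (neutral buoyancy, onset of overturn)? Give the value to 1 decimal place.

4.5 °C

With temperature the only control, equal density requires T_surf′ = T_deep.
T_surf′ = 23.3 °C.
Cooling required: 27.8 − 23.3 = 4.5 °C.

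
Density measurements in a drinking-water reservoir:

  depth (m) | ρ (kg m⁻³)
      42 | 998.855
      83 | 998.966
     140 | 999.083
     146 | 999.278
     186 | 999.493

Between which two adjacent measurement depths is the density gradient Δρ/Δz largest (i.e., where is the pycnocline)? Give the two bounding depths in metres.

Compute the density gradient over each adjacent pair:
  42–83 m: Δρ/Δz = 0.111/41 = 2.7 × 10⁻³ kg m⁻⁴
  83–140 m: Δρ/Δz = 0.117/57 = 2.1 × 10⁻³ kg m⁻⁴
  140–146 m: Δρ/Δz = 0.195/6 = 0.033 kg m⁻⁴
  146–186 m: Δρ/Δz = 0.215/40 = 5.4 × 10⁻³ kg m⁻⁴
The largest gradient is in the 140–146 m interval — the pycnocline.

140–146 m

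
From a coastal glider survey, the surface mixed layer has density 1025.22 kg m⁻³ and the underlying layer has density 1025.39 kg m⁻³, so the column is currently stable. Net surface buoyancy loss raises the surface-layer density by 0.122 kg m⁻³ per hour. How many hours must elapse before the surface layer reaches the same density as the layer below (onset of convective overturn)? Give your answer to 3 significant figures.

1.39 hours

Density deficit of the surface layer: 1025.39 − 1025.22 = 0.17 kg m⁻³.
Required change = 0.17 / 0.122 = 1.39 hours.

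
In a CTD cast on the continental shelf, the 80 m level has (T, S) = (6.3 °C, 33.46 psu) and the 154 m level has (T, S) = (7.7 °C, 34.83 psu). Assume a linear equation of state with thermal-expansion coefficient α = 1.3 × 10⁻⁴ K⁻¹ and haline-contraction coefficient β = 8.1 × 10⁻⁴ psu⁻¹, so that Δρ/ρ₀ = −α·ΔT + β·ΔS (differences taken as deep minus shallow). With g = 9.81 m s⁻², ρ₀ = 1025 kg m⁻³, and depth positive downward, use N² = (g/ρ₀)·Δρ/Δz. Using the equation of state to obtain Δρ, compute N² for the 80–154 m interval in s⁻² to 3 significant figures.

1.23 × 10⁻⁴ s⁻²

ΔT = +1.4 K, ΔS = +1.37 psu (deep − shallow).
Δρ/ρ₀ = −αΔT + βΔS = -1.82 × 10⁻⁴ + 1.1097 × 10⁻³ = 9.277 × 10⁻⁴, so Δρ ≈ 0.9509 kg m⁻³.
N² = (g/ρ₀)·Δρ/Δz = g·(Δρ/ρ₀)/Δz = 9.81 × 9.277 × 10⁻⁴ / 74 = 1.2298 × 10⁻⁴ s⁻² ≈ 1.23 × 10⁻⁴ s⁻².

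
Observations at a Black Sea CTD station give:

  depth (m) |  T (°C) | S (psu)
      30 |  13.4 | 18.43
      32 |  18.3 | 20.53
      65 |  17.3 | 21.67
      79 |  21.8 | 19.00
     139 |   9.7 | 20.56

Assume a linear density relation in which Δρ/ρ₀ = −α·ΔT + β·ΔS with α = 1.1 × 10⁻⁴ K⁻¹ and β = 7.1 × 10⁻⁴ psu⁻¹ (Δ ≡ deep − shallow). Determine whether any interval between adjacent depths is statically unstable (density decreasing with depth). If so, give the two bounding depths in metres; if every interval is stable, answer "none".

65–79 m

Evaluate Δρ/ρ₀ = −αΔT + βΔS across each adjacent pair:
  30–32 m: −αΔT+βΔS = −(1.1 × 10⁻⁴)(+4.9)+(7.1 × 10⁻⁴)(+2.10) = 9.5 × 10⁻⁴ → stable
  32–65 m: −αΔT+βΔS = −(1.1 × 10⁻⁴)(-1.0)+(7.1 × 10⁻⁴)(+1.14) = 9.2 × 10⁻⁴ → stable
  65–79 m: −αΔT+βΔS = −(1.1 × 10⁻⁴)(+4.5)+(7.1 × 10⁻⁴)(-2.67) = -2.4 × 10⁻³ → UNSTABLE
  79–139 m: −αΔT+βΔS = −(1.1 × 10⁻⁴)(-12.1)+(7.1 × 10⁻⁴)(+1.56) = 2.4 × 10⁻³ → stable
The 65–79 m interval has Δρ < 0: lighter water underlies denser water.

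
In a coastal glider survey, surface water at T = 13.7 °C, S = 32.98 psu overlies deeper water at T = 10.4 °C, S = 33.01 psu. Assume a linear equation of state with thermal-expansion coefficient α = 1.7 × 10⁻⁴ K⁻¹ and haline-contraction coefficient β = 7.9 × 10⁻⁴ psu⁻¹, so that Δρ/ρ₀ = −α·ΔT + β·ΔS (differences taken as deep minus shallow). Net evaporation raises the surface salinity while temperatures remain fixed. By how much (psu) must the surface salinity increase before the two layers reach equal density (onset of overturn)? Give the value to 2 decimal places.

0.74 psu

Neutral buoyancy requires −α(T_deep − T_surf) + β(S_deep − S_surf′) = 0.
S_surf′ = S_deep − (α/β)·ΔT = 33.01 − (1.7 × 10⁻⁴/7.9 × 10⁻⁴)·(-3.3) = 33.7201 psu.
Increase required: 33.7201 − 32.98 = 0.7401 psu.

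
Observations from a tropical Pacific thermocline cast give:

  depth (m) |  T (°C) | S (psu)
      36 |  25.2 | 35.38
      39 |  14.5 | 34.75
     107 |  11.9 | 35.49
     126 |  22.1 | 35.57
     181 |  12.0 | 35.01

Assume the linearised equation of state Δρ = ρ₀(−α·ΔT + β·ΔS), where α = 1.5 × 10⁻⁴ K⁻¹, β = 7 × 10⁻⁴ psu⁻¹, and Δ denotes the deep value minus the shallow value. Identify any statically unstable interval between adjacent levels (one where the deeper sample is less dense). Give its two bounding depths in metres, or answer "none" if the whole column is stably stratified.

107–126 m

Evaluate Δρ/ρ₀ = −αΔT + βΔS across each adjacent pair:
  36–39 m: −αΔT+βΔS = −(1.5 × 10⁻⁴)(-10.7)+(7 × 10⁻⁴)(-0.63) = 1.2 × 10⁻³ → stable
  39–107 m: −αΔT+βΔS = −(1.5 × 10⁻⁴)(-2.6)+(7 × 10⁻⁴)(+0.74) = 9.1 × 10⁻⁴ → stable
  107–126 m: −αΔT+βΔS = −(1.5 × 10⁻⁴)(+10.2)+(7 × 10⁻⁴)(+0.08) = -1.5 × 10⁻³ → UNSTABLE
  126–181 m: −αΔT+βΔS = −(1.5 × 10⁻⁴)(-10.1)+(7 × 10⁻⁴)(-0.56) = 1.1 × 10⁻³ → stable
The 107–126 m interval has Δρ < 0: lighter water underlies denser water.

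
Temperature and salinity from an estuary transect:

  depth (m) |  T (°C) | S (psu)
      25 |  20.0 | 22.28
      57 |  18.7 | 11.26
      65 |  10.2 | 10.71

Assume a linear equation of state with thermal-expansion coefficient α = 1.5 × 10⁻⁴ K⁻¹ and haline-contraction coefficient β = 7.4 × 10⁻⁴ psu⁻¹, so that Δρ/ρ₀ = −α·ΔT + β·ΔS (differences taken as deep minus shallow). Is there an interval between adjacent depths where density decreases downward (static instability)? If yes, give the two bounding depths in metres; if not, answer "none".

Evaluate Δρ/ρ₀ = −αΔT + βΔS across each adjacent pair:
  25–57 m: −αΔT+βΔS = −(1.5 × 10⁻⁴)(-1.3)+(7.4 × 10⁻⁴)(-11.02) = -8.0 × 10⁻³ → UNSTABLE
  57–65 m: −αΔT+βΔS = −(1.5 × 10⁻⁴)(-8.5)+(7.4 × 10⁻⁴)(-0.55) = 8.7 × 10⁻⁴ → stable
The 25–57 m interval has Δρ < 0: lighter water underlies denser water.

25–57 m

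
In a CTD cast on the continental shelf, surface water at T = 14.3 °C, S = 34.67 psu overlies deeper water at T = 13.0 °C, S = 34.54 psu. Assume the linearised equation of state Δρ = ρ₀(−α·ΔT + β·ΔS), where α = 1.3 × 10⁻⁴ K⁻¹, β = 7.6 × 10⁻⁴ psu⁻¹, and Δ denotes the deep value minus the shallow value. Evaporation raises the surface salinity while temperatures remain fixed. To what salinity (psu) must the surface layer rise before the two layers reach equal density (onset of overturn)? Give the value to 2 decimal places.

Neutral buoyancy requires −α(T_deep − T_surf) + β(S_deep − S_surf′) = 0.
S_surf′ = S_deep − (α/β)·ΔT = 34.54 − (1.3 × 10⁻⁴/7.6 × 10⁻⁴)·(-1.3) = 34.7624 psu.
Increase required: 34.7624 − 34.67 = 0.0924 psu.

34.76 psu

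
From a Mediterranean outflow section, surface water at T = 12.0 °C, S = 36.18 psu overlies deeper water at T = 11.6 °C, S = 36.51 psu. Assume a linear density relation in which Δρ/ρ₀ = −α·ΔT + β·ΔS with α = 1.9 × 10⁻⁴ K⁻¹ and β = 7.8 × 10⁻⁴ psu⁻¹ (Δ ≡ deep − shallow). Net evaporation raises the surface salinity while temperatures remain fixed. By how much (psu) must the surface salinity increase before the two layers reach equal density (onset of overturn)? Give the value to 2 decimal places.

Neutral buoyancy requires −α(T_deep − T_surf) + β(S_deep − S_surf′) = 0.
S_surf′ = S_deep − (α/β)·ΔT = 36.51 − (1.9 × 10⁻⁴/7.8 × 10⁻⁴)·(-0.4) = 36.6074 psu.
Increase required: 36.6074 − 36.18 = 0.4274 psu.

0.43 psu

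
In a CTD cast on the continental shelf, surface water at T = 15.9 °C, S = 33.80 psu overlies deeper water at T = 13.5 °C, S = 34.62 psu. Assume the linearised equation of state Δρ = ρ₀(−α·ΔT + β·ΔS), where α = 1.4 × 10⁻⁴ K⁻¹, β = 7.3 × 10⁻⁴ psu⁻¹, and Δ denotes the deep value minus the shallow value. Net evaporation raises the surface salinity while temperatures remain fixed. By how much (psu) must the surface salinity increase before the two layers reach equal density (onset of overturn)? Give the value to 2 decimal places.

1.28 psu

Neutral buoyancy requires −α(T_deep − T_surf) + β(S_deep − S_surf′) = 0.
S_surf′ = S_deep − (α/β)·ΔT = 34.62 − (1.4 × 10⁻⁴/7.3 × 10⁻⁴)·(-2.4) = 35.0803 psu.
Increase required: 35.0803 − 33.80 = 1.2803 psu.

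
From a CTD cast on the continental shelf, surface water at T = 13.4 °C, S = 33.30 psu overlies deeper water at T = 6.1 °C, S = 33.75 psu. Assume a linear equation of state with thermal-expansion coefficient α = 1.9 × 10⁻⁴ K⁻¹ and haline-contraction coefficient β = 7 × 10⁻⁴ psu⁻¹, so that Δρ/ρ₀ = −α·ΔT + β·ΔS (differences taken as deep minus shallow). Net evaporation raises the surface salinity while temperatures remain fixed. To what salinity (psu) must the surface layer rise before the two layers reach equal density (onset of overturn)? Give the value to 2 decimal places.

35.73 psu

Neutral buoyancy requires −α(T_deep − T_surf) + β(S_deep − S_surf′) = 0.
S_surf′ = S_deep − (α/β)·ΔT = 33.75 − (1.9 × 10⁻⁴/7 × 10⁻⁴)·(-7.3) = 35.7314 psu.
Increase required: 35.7314 − 33.30 = 2.4314 psu.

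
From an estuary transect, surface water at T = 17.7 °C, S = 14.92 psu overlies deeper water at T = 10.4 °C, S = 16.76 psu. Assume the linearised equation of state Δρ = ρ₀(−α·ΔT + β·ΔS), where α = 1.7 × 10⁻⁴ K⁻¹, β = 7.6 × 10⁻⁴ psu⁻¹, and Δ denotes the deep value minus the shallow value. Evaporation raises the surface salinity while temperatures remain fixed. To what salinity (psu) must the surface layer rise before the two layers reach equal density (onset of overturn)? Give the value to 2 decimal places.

Neutral buoyancy requires −α(T_deep − T_surf) + β(S_deep − S_surf′) = 0.
S_surf′ = S_deep − (α/β)·ΔT = 16.76 − (1.7 × 10⁻⁴/7.6 × 10⁻⁴)·(-7.3) = 18.3929 psu.
Increase required: 18.3929 − 14.92 = 3.4729 psu.

18.39 psu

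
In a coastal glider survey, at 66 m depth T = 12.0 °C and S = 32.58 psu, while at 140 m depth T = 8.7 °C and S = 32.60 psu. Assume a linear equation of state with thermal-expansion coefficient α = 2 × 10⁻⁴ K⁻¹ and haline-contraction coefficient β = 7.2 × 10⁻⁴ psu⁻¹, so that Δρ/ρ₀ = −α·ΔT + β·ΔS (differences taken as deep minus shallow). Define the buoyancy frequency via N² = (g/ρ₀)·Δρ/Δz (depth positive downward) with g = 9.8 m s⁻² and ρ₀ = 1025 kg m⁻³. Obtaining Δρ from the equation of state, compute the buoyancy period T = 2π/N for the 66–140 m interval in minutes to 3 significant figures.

ΔT = -3.3 K, ΔS = +0.02 psu (deep − shallow).
Δρ/ρ₀ = −αΔT + βΔS = 6.60 × 10⁻⁴ + 1.44 × 10⁻⁵ = 6.744 × 10⁻⁴, so Δρ ≈ 0.6913 kg m⁻³.
N² = (g/ρ₀)·Δρ/Δz = g·(Δρ/ρ₀)/Δz = 9.8 × 6.744 × 10⁻⁴ / 74 = 8.9312 × 10⁻⁵ s⁻².
N = √(8.9312 × 10⁻⁵) = 9.4505 × 10⁻³ rad s⁻¹ → T = 2π/N = 664.85 s = 11.081 min ≈ 11.1 min.

11.1 min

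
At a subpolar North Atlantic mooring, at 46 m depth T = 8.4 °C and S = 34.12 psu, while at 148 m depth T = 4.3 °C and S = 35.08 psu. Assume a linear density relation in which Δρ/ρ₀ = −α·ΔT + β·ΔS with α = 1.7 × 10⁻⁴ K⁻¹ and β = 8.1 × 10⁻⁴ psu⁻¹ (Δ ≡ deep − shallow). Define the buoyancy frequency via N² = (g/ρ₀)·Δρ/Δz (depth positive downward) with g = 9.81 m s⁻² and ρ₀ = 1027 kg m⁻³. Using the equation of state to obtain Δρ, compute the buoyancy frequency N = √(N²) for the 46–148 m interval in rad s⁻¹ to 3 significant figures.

ΔT = -4.1 K, ΔS = +0.96 psu (deep − shallow).
Δρ/ρ₀ = −αΔT + βΔS = 6.97 × 10⁻⁴ + 7.776 × 10⁻⁴ = 1.4746 × 10⁻³, so Δρ ≈ 1.514 kg m⁻³.
N² = (g/ρ₀)·Δρ/Δz = g·(Δρ/ρ₀)/Δz = 9.81 × 1.4746 × 10⁻³ / 102 = 1.4182 × 10⁻⁴ s⁻².
N = √(1.4182 × 10⁻⁴) = 0.011909 rad s⁻¹ ≈ 0.0119 rad s⁻¹.

0.0119 rad s⁻¹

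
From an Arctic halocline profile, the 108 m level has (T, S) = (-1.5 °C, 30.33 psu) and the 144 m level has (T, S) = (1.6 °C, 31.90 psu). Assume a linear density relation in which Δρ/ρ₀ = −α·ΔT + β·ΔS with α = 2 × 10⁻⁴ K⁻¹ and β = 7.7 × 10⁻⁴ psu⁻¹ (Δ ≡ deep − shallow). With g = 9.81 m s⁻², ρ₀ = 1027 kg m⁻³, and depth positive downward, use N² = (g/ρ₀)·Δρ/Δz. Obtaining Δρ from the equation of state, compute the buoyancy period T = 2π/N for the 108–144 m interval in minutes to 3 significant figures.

8.27 min

ΔT = +3.1 K, ΔS = +1.57 psu (deep − shallow).
Δρ/ρ₀ = −αΔT + βΔS = -6.20 × 10⁻⁴ + 1.2089 × 10⁻³ = 5.889 × 10⁻⁴, so Δρ ≈ 0.6048 kg m⁻³.
N² = (g/ρ₀)·Δρ/Δz = g·(Δρ/ρ₀)/Δz = 9.81 × 5.889 × 10⁻⁴ / 36 = 1.6048 × 10⁻⁴ s⁻².
N = √(1.6048 × 10⁻⁴) = 0.012668 rad s⁻¹ → T = 2π/N = 495.99 s = 8.2665 min ≈ 8.27 min.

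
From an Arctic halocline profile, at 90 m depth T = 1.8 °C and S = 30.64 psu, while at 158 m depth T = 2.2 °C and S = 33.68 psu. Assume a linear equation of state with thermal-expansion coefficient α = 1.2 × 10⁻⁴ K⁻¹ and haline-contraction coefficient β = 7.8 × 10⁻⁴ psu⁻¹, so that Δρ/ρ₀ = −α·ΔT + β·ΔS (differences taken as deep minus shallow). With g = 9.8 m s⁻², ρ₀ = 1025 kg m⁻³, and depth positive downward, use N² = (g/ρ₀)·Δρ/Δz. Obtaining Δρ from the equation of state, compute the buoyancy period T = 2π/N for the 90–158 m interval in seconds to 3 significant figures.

343 s

ΔT = +0.4 K, ΔS = +3.04 psu (deep − shallow).
Δρ/ρ₀ = −αΔT + βΔS = -4.80 × 10⁻⁵ + 2.3712 × 10⁻³ = 2.3232 × 10⁻³, so Δρ ≈ 2.381 kg m⁻³.
N² = (g/ρ₀)·Δρ/Δz = g·(Δρ/ρ₀)/Δz = 9.8 × 2.3232 × 10⁻³ / 68 = 3.3481 × 10⁻⁴ s⁻².
N = √(3.3481 × 10⁻⁴) = 0.018298 rad s⁻¹ → T = 2π/N = 343.38 s ≈ 343 s.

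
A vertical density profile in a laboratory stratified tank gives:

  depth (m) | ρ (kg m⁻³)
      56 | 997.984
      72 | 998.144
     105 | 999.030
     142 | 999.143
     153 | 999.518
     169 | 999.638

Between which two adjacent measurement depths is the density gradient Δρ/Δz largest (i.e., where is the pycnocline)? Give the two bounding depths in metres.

142–153 m

Compute the density gradient over each adjacent pair:
  56–72 m: Δρ/Δz = 0.160/16 = 0.010 kg m⁻⁴
  72–105 m: Δρ/Δz = 0.886/33 = 0.027 kg m⁻⁴
  105–142 m: Δρ/Δz = 0.113/37 = 3.1 × 10⁻³ kg m⁻⁴
  142–153 m: Δρ/Δz = 0.375/11 = 0.034 kg m⁻⁴
  153–169 m: Δρ/Δz = 0.120/16 = 7.5 × 10⁻³ kg m⁻⁴
The largest gradient is in the 142–153 m interval — the pycnocline.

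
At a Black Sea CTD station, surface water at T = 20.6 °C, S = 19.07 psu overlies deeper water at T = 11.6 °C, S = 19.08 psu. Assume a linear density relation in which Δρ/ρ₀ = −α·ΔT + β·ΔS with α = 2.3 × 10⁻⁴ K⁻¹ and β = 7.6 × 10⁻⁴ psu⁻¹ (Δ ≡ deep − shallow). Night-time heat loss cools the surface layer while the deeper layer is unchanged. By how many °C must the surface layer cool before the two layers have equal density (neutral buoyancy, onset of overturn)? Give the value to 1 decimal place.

9.0 °C

Neutral buoyancy requires Δρ = 0, i.e. −α(T_deep − T_surf′) + β(S_deep − S_surf) = 0.
T_surf′ = T_deep − (β/α)·ΔS = 11.6 − (7.6 × 10⁻⁴/2.3 × 10⁻⁴)·(+0.01) = 11.567 °C.
Cooling required: 20.6 − (11.567) = 9.033 °C.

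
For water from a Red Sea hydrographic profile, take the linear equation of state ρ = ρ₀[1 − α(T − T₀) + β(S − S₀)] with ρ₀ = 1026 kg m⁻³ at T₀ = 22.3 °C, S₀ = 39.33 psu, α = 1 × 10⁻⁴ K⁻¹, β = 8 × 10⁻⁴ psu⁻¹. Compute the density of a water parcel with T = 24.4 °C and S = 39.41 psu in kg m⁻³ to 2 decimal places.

1025.85 kg m⁻³

T − T₀ = +2.1 K, S − S₀ = +0.08 psu.
Bracket = 1 − α·(+2.1) + β·(+0.08) = 1 + (-1.46 × 10⁻⁴) = 0.9998540.
ρ = 1026 × 0.9998540 = 1025.85 kg m⁻³.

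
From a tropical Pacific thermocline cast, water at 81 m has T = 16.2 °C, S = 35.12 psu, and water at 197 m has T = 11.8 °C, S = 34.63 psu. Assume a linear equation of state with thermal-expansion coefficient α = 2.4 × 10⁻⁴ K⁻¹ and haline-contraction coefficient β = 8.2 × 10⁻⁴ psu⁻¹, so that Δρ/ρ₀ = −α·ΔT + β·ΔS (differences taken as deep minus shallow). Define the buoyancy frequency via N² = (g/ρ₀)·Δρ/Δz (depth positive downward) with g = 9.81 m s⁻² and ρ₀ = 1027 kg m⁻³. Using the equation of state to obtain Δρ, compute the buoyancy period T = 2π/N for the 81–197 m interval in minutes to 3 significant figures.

ΔT = -4.4 K, ΔS = -0.49 psu (deep − shallow).
Δρ/ρ₀ = −αΔT + βΔS = 1.056 × 10⁻³ − 4.018 × 10⁻⁴ = 6.542 × 10⁻⁴, so Δρ ≈ 0.6719 kg m⁻³.
N² = (g/ρ₀)·Δρ/Δz = g·(Δρ/ρ₀)/Δz = 9.81 × 6.542 × 10⁻⁴ / 116 = 5.5325 × 10⁻⁵ s⁻².
N = √(5.5325 × 10⁻⁵) = 7.4381 × 10⁻³ rad s⁻¹ → T = 2π/N = 844.73 s = 14.079 min ≈ 14.1 min.

14.1 min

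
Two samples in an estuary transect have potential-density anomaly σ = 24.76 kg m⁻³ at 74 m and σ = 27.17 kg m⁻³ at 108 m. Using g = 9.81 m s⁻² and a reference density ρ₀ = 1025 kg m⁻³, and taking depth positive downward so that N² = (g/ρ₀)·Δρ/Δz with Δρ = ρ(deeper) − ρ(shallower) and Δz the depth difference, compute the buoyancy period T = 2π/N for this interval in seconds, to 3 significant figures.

241 s

Δρ = 1027.17 − 1024.76 = 2.41 kg m⁻³ over Δz = 108 − 74 = 34 m.
N² = (9.81/1025) × (2.41/34) = 6.7840 × 10⁻⁴ s⁻².
N = √(6.7840 × 10⁻⁴) = 0.026046 rad s⁻¹, so T = 2π/N = 241.23 s ≈ 241 s.
Since Δρ > 0 the layer is stably stratified.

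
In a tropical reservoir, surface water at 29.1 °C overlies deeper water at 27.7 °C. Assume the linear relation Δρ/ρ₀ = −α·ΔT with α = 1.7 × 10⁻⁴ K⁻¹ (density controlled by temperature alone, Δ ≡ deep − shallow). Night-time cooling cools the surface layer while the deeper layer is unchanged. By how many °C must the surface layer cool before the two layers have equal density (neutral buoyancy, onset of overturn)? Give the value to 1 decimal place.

1.4 °C

With temperature the only control, equal density requires T_surf′ = T_deep.
T_surf′ = 27.7 °C.
Cooling required: 29.1 − 27.7 = 1.4 °C.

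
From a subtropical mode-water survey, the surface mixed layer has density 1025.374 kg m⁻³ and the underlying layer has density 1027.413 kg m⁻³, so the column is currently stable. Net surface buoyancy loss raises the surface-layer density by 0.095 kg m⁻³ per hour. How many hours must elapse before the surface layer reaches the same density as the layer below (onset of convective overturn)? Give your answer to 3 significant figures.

21.5 hours

Density deficit of the surface layer: 1027.413 − 1025.374 = 2.039 kg m⁻³.
Required change = 2.039 / 0.095 = 21.5 hours.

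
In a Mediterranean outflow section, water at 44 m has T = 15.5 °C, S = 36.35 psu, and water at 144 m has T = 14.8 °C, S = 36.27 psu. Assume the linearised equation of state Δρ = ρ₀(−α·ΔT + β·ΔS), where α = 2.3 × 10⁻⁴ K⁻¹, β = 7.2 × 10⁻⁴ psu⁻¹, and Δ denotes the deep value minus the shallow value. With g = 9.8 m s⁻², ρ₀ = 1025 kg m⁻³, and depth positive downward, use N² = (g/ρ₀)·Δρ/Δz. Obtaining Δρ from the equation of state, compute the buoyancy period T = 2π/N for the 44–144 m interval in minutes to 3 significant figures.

ΔT = -0.7 K, ΔS = -0.08 psu (deep − shallow).
Δρ/ρ₀ = −αΔT + βΔS = 1.61 × 10⁻⁴ − 5.76 × 10⁻⁵ = 1.034 × 10⁻⁴, so Δρ ≈ 0.1060 kg m⁻³.
N² = (g/ρ₀)·Δρ/Δz = g·(Δρ/ρ₀)/Δz = 9.8 × 1.034 × 10⁻⁴ / 100 = 1.0133 × 10⁻⁵ s⁻².
N = √(1.0133 × 10⁻⁵) = 3.1832 × 10⁻³ rad s⁻¹ → T = 2π/N = 1.9739 × 10³ s = 32.898 min ≈ 32.9 min.

32.9 min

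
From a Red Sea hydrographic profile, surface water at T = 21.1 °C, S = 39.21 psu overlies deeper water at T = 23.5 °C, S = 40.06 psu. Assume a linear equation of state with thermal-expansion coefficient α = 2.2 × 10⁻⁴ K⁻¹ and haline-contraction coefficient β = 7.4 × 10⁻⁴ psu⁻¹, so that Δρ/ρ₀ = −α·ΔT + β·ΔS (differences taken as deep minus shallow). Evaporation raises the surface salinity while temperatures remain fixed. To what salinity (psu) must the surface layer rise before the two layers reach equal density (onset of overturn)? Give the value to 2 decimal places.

39.35 psu

Neutral buoyancy requires −α(T_deep − T_surf) + β(S_deep − S_surf′) = 0.
S_surf′ = S_deep − (α/β)·ΔT = 40.06 − (2.2 × 10⁻⁴/7.4 × 10⁻⁴)·(+2.4) = 39.3465 psu.
Increase required: 39.3465 − 39.21 = 0.1365 psu.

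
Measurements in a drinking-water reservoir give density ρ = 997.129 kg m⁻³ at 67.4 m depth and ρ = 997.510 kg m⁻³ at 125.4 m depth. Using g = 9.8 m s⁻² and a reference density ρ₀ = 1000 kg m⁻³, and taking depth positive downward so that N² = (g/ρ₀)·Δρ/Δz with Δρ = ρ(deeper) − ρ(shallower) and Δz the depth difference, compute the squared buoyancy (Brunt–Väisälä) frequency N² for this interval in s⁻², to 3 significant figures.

6.44 × 10⁻⁵ s⁻²

Δρ = 997.510 − 997.129 = 0.381 kg m⁻³ over Δz = 125.4 − 67.4 = 58 m.
N² = (9.8/1000) × (0.381/58) = 6.4376 × 10⁻⁵ s⁻² ≈ 6.44 × 10⁻⁵ s⁻².
N² > 0, so the interval is statically stable.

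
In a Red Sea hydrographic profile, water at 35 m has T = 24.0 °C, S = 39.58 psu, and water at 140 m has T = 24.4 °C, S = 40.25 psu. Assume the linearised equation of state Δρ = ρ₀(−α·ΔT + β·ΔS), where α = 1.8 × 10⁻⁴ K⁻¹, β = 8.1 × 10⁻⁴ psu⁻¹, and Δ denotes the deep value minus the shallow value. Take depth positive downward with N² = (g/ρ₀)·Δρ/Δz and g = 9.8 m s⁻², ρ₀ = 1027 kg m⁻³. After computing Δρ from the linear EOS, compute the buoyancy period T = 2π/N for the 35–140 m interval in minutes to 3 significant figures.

ΔT = +0.4 K, ΔS = +0.67 psu (deep − shallow).
Δρ/ρ₀ = −αΔT + βΔS = -7.20 × 10⁻⁵ + 5.427 × 10⁻⁴ = 4.707 × 10⁻⁴, so Δρ ≈ 0.4834 kg m⁻³.
N² = (g/ρ₀)·Δρ/Δz = g·(Δρ/ρ₀)/Δz = 9.8 × 4.707 × 10⁻⁴ / 105 = 4.3932 × 10⁻⁵ s⁻².
N = √(4.3932 × 10⁻⁵) = 6.6281 × 10⁻³ rad s⁻¹ → T = 2π/N = 947.96 s = 15.799 min ≈ 15.8 min.

15.8 min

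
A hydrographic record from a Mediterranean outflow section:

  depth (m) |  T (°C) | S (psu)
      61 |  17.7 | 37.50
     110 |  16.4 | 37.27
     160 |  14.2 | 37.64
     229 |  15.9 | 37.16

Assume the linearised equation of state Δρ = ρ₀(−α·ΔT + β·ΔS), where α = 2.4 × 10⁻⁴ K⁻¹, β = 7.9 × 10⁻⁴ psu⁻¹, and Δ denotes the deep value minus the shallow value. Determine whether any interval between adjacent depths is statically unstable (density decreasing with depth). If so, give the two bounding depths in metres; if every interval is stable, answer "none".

160–229 m

Evaluate Δρ/ρ₀ = −αΔT + βΔS across each adjacent pair:
  61–110 m: −αΔT+βΔS = −(2.4 × 10⁻⁴)(-1.3)+(7.9 × 10⁻⁴)(-0.23) = 1.3 × 10⁻⁴ → stable
  110–160 m: −αΔT+βΔS = −(2.4 × 10⁻⁴)(-2.2)+(7.9 × 10⁻⁴)(+0.37) = 8.2 × 10⁻⁴ → stable
  160–229 m: −αΔT+βΔS = −(2.4 × 10⁻⁴)(+1.7)+(7.9 × 10⁻⁴)(-0.48) = -7.9 × 10⁻⁴ → UNSTABLE
The 160–229 m interval has Δρ < 0: lighter water underlies denser water.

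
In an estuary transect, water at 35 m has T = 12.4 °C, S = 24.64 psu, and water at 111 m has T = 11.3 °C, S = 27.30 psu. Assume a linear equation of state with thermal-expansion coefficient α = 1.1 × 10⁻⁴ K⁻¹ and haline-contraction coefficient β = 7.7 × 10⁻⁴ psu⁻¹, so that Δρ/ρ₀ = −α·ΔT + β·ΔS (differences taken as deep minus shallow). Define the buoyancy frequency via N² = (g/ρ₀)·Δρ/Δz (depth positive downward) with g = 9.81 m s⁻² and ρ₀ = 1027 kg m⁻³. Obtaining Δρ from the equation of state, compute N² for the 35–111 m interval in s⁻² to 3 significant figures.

ΔT = -1.1 K, ΔS = +2.66 psu (deep − shallow).
Δρ/ρ₀ = −αΔT + βΔS = 1.21 × 10⁻⁴ + 2.0482 × 10⁻³ = 2.1692 × 10⁻³, so Δρ ≈ 2.228 kg m⁻³.
N² = (g/ρ₀)·Δρ/Δz = g·(Δρ/ρ₀)/Δz = 9.81 × 2.1692 × 10⁻³ / 76 = 2.8000 × 10⁻⁴ s⁻² ≈ 2.80 × 10⁻⁴ s⁻².

2.80 × 10⁻⁴ s⁻²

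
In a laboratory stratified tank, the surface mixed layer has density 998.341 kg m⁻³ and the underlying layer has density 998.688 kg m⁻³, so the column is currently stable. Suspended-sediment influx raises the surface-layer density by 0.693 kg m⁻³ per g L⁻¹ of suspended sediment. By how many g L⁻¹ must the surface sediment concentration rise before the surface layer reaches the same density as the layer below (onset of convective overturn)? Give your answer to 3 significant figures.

Density deficit of the surface layer: 998.688 − 998.341 = 0.347 kg m⁻³.
Required change = 0.347 / 0.693 = 0.501 g L⁻¹.

0.501 g L⁻¹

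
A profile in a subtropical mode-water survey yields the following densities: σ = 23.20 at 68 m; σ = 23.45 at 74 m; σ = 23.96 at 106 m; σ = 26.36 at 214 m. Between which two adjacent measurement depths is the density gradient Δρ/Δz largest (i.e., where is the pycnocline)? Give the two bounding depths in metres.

68–74 m

Compute the density gradient over each adjacent pair:
  68–74 m: Δρ/Δz = 0.25/6 = 0.042 kg m⁻⁴
  74–106 m: Δρ/Δz = 0.51/32 = 0.016 kg m⁻⁴
  106–214 m: Δρ/Δz = 2.40/108 = 0.022 kg m⁻⁴
The largest gradient is in the 68–74 m interval — the pycnocline.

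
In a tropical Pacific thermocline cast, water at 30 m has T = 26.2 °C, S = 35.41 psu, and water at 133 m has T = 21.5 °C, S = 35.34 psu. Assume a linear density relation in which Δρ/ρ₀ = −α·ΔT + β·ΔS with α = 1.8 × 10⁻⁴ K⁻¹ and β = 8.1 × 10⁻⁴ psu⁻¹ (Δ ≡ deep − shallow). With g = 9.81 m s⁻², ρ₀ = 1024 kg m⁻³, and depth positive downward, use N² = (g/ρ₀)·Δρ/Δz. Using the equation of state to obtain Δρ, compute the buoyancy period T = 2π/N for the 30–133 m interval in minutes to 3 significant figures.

ΔT = -4.7 K, ΔS = -0.07 psu (deep − shallow).
Δρ/ρ₀ = −αΔT + βΔS = 8.46 × 10⁻⁴ − 5.67 × 10⁻⁵ = 7.893 × 10⁻⁴, so Δρ ≈ 0.8082 kg m⁻³.
N² = (g/ρ₀)·Δρ/Δz = g·(Δρ/ρ₀)/Δz = 9.81 × 7.893 × 10⁻⁴ / 103 = 7.5175 × 10⁻⁵ s⁻².
N = √(7.5175 × 10⁻⁵) = 8.6704 × 10⁻³ rad s⁻¹ → T = 2π/N = 724.67 s = 12.078 min ≈ 12.1 min.

12.1 min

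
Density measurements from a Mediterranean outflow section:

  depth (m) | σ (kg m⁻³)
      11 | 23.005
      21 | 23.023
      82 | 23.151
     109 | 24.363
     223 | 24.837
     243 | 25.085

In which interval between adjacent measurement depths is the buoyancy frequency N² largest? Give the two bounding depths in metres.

82–109 m

Compute the density gradient over each adjacent pair:
  11–21 m: Δρ/Δz = 0.018/10 = 1.8 × 10⁻³ kg m⁻⁴
  21–82 m: Δρ/Δz = 0.128/61 = 2.1 × 10⁻³ kg m⁻⁴
  82–109 m: Δρ/Δz = 1.212/27 = 0.045 kg m⁻⁴
  109–223 m: Δρ/Δz = 0.474/114 = 4.2 × 10⁻³ kg m⁻⁴
  223–243 m: Δρ/Δz = 0.248/20 = 0.012 kg m⁻⁴
The largest gradient is in the 82–109 m interval — the pycnocline.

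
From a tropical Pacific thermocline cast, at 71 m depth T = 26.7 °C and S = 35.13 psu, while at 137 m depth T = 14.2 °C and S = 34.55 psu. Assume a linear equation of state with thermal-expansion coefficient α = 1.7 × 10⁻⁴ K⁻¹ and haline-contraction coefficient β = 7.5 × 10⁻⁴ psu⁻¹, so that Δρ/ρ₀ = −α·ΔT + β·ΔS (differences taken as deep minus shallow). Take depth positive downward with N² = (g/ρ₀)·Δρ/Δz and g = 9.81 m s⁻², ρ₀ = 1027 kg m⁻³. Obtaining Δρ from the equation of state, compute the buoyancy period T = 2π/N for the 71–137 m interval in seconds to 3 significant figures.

ΔT = -12.5 K, ΔS = -0.58 psu (deep − shallow).
Δρ/ρ₀ = −αΔT + βΔS = 2.125 × 10⁻³ − 4.35 × 10⁻⁴ = 1.69 × 10⁻³, so Δρ ≈ 1.736 kg m⁻³.
N² = (g/ρ₀)·Δρ/Δz = g·(Δρ/ρ₀)/Δz = 9.81 × 1.69 × 10⁻³ / 66 = 2.5120 × 10⁻⁴ s⁻².
N = √(2.5120 × 10⁻⁴) = 0.015849 rad s⁻¹ → T = 2π/N = 396.44 s ≈ 396 s.

396 s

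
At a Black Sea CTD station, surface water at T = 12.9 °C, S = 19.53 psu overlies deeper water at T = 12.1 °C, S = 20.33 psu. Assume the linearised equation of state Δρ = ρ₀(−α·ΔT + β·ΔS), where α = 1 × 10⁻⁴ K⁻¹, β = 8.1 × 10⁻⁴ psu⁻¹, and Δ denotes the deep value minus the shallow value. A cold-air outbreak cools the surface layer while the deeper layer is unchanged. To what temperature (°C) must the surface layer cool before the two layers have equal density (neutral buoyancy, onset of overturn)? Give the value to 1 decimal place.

5.6 °C

Neutral buoyancy requires Δρ = 0, i.e. −α(T_deep − T_surf′) + β(S_deep − S_surf) = 0.
T_surf′ = T_deep − (β/α)·ΔS = 12.1 − (8.1 × 10⁻⁴/1 × 10⁻⁴)·(+0.80) = 5.620 °C.
Cooling required: 12.9 − (5.620) = 7.280 °C.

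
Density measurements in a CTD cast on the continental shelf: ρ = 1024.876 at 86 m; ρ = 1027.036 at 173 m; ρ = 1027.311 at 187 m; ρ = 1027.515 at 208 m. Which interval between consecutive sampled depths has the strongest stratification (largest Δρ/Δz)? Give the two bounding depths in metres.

Compute the density gradient over each adjacent pair:
  86–173 m: Δρ/Δz = 2.160/87 = 0.025 kg m⁻⁴
  173–187 m: Δρ/Δz = 0.275/14 = 0.020 kg m⁻⁴
  187–208 m: Δρ/Δz = 0.204/21 = 9.7 × 10⁻³ kg m⁻⁴
The largest gradient is in the 86–173 m interval — the pycnocline.

86–173 m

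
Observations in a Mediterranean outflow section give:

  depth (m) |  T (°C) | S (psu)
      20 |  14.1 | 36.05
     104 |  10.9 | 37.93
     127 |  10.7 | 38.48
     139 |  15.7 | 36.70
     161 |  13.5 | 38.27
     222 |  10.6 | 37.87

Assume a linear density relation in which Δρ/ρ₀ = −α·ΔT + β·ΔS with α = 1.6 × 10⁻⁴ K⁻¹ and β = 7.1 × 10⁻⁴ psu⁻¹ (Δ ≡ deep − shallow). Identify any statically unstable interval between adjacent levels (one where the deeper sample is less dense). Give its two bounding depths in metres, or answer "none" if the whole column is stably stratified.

127–139 m

Evaluate Δρ/ρ₀ = −αΔT + βΔS across each adjacent pair:
  20–104 m: −αΔT+βΔS = −(1.6 × 10⁻⁴)(-3.2)+(7.1 × 10⁻⁴)(+1.88) = 1.8 × 10⁻³ → stable
  104–127 m: −αΔT+βΔS = −(1.6 × 10⁻⁴)(-0.2)+(7.1 × 10⁻⁴)(+0.55) = 4.2 × 10⁻⁴ → stable
  127–139 m: −αΔT+βΔS = −(1.6 × 10⁻⁴)(+5.0)+(7.1 × 10⁻⁴)(-1.78) = -2.1 × 10⁻³ → UNSTABLE
  139–161 m: −αΔT+βΔS = −(1.6 × 10⁻⁴)(-2.2)+(7.1 × 10⁻⁴)(+1.57) = 1.5 × 10⁻³ → stable
  161–222 m: −αΔT+βΔS = −(1.6 × 10⁻⁴)(-2.9)+(7.1 × 10⁻⁴)(-0.40) = 1.8 × 10⁻⁴ → stable
The 127–139 m interval has Δρ < 0: lighter water underlies denser water.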